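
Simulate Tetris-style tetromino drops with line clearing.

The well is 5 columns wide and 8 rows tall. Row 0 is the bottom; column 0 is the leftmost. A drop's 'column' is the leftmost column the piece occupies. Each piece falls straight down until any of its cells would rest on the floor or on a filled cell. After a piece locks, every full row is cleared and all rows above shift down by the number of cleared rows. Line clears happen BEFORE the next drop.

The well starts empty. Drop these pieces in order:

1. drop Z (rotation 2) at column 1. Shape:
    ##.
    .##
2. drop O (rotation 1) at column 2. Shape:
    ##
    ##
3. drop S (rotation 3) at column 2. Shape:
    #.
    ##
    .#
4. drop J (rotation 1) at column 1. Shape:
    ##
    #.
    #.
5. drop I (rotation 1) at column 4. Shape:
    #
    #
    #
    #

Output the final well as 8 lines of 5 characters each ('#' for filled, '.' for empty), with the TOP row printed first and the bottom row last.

Answer: .##..
.##..
.###.
...#.
..###
..###
.##.#
..###

Derivation:
Drop 1: Z rot2 at col 1 lands with bottom-row=0; cleared 0 line(s) (total 0); column heights now [0 2 2 1 0], max=2
Drop 2: O rot1 at col 2 lands with bottom-row=2; cleared 0 line(s) (total 0); column heights now [0 2 4 4 0], max=4
Drop 3: S rot3 at col 2 lands with bottom-row=4; cleared 0 line(s) (total 0); column heights now [0 2 7 6 0], max=7
Drop 4: J rot1 at col 1 lands with bottom-row=5; cleared 0 line(s) (total 0); column heights now [0 8 8 6 0], max=8
Drop 5: I rot1 at col 4 lands with bottom-row=0; cleared 0 line(s) (total 0); column heights now [0 8 8 6 4], max=8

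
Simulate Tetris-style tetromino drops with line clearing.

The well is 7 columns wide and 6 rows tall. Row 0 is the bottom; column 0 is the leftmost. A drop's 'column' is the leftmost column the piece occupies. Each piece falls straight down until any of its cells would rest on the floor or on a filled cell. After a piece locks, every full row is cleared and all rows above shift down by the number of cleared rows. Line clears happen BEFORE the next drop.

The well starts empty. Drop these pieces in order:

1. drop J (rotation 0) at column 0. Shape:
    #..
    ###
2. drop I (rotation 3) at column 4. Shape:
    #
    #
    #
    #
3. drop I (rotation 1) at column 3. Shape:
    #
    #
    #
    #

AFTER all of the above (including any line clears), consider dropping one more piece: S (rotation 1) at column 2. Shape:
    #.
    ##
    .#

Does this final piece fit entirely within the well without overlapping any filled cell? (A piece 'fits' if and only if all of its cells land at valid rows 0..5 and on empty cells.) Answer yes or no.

Drop 1: J rot0 at col 0 lands with bottom-row=0; cleared 0 line(s) (total 0); column heights now [2 1 1 0 0 0 0], max=2
Drop 2: I rot3 at col 4 lands with bottom-row=0; cleared 0 line(s) (total 0); column heights now [2 1 1 0 4 0 0], max=4
Drop 3: I rot1 at col 3 lands with bottom-row=0; cleared 0 line(s) (total 0); column heights now [2 1 1 4 4 0 0], max=4
Test piece S rot1 at col 2 (width 2): heights before test = [2 1 1 4 4 0 0]; fits = False

Answer: no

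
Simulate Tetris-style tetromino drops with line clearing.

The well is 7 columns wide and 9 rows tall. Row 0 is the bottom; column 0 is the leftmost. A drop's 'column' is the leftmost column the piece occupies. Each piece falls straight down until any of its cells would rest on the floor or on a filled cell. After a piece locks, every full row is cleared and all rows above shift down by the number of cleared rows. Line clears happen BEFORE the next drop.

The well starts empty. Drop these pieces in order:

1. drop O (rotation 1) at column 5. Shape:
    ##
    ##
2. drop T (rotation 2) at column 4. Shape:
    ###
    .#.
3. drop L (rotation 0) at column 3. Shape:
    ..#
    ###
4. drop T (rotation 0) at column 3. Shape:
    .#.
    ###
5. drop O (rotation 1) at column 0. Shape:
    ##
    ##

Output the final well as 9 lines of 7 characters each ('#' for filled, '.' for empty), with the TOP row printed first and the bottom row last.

Answer: .......
....#..
...###.
.....#.
...###.
....###
.....#.
##...##
##...##

Derivation:
Drop 1: O rot1 at col 5 lands with bottom-row=0; cleared 0 line(s) (total 0); column heights now [0 0 0 0 0 2 2], max=2
Drop 2: T rot2 at col 4 lands with bottom-row=2; cleared 0 line(s) (total 0); column heights now [0 0 0 0 4 4 4], max=4
Drop 3: L rot0 at col 3 lands with bottom-row=4; cleared 0 line(s) (total 0); column heights now [0 0 0 5 5 6 4], max=6
Drop 4: T rot0 at col 3 lands with bottom-row=6; cleared 0 line(s) (total 0); column heights now [0 0 0 7 8 7 4], max=8
Drop 5: O rot1 at col 0 lands with bottom-row=0; cleared 0 line(s) (total 0); column heights now [2 2 0 7 8 7 4], max=8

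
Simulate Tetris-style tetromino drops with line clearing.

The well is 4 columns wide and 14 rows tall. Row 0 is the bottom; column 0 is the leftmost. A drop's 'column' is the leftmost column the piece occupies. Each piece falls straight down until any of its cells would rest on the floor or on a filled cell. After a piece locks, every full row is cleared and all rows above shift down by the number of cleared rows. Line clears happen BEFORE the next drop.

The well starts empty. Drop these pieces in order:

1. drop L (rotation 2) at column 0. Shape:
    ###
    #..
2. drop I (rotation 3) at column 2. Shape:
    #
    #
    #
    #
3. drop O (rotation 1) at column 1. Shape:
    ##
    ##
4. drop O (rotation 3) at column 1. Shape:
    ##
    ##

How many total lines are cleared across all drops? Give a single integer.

Answer: 0

Derivation:
Drop 1: L rot2 at col 0 lands with bottom-row=0; cleared 0 line(s) (total 0); column heights now [2 2 2 0], max=2
Drop 2: I rot3 at col 2 lands with bottom-row=2; cleared 0 line(s) (total 0); column heights now [2 2 6 0], max=6
Drop 3: O rot1 at col 1 lands with bottom-row=6; cleared 0 line(s) (total 0); column heights now [2 8 8 0], max=8
Drop 4: O rot3 at col 1 lands with bottom-row=8; cleared 0 line(s) (total 0); column heights now [2 10 10 0], max=10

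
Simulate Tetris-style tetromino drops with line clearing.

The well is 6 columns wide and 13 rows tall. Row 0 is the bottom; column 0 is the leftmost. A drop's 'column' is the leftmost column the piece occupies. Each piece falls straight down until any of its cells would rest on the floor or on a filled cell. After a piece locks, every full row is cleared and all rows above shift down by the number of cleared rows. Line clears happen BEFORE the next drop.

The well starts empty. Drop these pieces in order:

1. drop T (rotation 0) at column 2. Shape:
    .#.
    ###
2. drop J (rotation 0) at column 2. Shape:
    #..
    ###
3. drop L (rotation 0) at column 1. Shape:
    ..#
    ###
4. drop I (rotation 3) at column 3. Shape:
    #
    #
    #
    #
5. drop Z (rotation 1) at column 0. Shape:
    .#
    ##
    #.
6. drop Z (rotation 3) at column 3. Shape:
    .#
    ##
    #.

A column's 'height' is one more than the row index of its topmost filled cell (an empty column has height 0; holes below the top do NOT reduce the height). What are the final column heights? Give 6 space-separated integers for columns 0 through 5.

Answer: 6 7 5 12 13 0

Derivation:
Drop 1: T rot0 at col 2 lands with bottom-row=0; cleared 0 line(s) (total 0); column heights now [0 0 1 2 1 0], max=2
Drop 2: J rot0 at col 2 lands with bottom-row=2; cleared 0 line(s) (total 0); column heights now [0 0 4 3 3 0], max=4
Drop 3: L rot0 at col 1 lands with bottom-row=4; cleared 0 line(s) (total 0); column heights now [0 5 5 6 3 0], max=6
Drop 4: I rot3 at col 3 lands with bottom-row=6; cleared 0 line(s) (total 0); column heights now [0 5 5 10 3 0], max=10
Drop 5: Z rot1 at col 0 lands with bottom-row=4; cleared 0 line(s) (total 0); column heights now [6 7 5 10 3 0], max=10
Drop 6: Z rot3 at col 3 lands with bottom-row=10; cleared 0 line(s) (total 0); column heights now [6 7 5 12 13 0], max=13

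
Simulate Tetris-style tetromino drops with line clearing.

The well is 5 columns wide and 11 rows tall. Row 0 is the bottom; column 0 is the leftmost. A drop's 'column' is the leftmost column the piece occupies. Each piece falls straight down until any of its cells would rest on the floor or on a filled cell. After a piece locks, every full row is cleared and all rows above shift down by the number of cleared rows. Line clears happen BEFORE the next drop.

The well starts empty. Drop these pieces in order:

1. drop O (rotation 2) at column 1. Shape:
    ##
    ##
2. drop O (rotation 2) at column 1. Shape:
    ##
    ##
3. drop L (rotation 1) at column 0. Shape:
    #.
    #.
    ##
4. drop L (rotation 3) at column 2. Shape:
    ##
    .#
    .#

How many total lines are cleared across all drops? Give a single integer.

Answer: 0

Derivation:
Drop 1: O rot2 at col 1 lands with bottom-row=0; cleared 0 line(s) (total 0); column heights now [0 2 2 0 0], max=2
Drop 2: O rot2 at col 1 lands with bottom-row=2; cleared 0 line(s) (total 0); column heights now [0 4 4 0 0], max=4
Drop 3: L rot1 at col 0 lands with bottom-row=4; cleared 0 line(s) (total 0); column heights now [7 5 4 0 0], max=7
Drop 4: L rot3 at col 2 lands with bottom-row=2; cleared 0 line(s) (total 0); column heights now [7 5 5 5 0], max=7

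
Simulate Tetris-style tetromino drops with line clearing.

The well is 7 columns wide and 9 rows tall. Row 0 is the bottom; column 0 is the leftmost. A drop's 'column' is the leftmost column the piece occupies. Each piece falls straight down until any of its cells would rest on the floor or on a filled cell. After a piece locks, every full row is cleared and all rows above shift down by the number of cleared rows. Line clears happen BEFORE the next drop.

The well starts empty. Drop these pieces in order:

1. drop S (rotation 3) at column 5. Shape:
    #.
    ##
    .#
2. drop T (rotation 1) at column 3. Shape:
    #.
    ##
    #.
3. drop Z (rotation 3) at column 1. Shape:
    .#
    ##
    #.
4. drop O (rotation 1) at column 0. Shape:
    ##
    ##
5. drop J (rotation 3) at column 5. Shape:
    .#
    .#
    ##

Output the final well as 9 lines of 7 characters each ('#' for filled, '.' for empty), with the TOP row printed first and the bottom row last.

Answer: .......
.......
.......
......#
......#
##...##
####.#.
.######
.#.#..#

Derivation:
Drop 1: S rot3 at col 5 lands with bottom-row=0; cleared 0 line(s) (total 0); column heights now [0 0 0 0 0 3 2], max=3
Drop 2: T rot1 at col 3 lands with bottom-row=0; cleared 0 line(s) (total 0); column heights now [0 0 0 3 2 3 2], max=3
Drop 3: Z rot3 at col 1 lands with bottom-row=0; cleared 0 line(s) (total 0); column heights now [0 2 3 3 2 3 2], max=3
Drop 4: O rot1 at col 0 lands with bottom-row=2; cleared 0 line(s) (total 0); column heights now [4 4 3 3 2 3 2], max=4
Drop 5: J rot3 at col 5 lands with bottom-row=3; cleared 0 line(s) (total 0); column heights now [4 4 3 3 2 4 6], max=6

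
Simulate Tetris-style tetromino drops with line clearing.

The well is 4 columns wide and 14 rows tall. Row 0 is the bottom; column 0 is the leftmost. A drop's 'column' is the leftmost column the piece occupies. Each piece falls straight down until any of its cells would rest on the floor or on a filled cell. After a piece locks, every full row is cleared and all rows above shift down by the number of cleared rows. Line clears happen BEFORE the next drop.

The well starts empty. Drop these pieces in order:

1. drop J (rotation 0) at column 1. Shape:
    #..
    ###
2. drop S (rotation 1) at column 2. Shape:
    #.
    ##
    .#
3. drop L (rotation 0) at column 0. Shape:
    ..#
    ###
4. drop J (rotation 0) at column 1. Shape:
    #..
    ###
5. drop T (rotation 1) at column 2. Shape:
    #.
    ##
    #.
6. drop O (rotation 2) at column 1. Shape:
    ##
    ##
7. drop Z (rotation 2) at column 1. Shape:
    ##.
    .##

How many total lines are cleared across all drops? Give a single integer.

Drop 1: J rot0 at col 1 lands with bottom-row=0; cleared 0 line(s) (total 0); column heights now [0 2 1 1], max=2
Drop 2: S rot1 at col 2 lands with bottom-row=1; cleared 0 line(s) (total 0); column heights now [0 2 4 3], max=4
Drop 3: L rot0 at col 0 lands with bottom-row=4; cleared 0 line(s) (total 0); column heights now [5 5 6 3], max=6
Drop 4: J rot0 at col 1 lands with bottom-row=6; cleared 0 line(s) (total 0); column heights now [5 8 7 7], max=8
Drop 5: T rot1 at col 2 lands with bottom-row=7; cleared 0 line(s) (total 0); column heights now [5 8 10 9], max=10
Drop 6: O rot2 at col 1 lands with bottom-row=10; cleared 0 line(s) (total 0); column heights now [5 12 12 9], max=12
Drop 7: Z rot2 at col 1 lands with bottom-row=12; cleared 0 line(s) (total 0); column heights now [5 14 14 13], max=14

Answer: 0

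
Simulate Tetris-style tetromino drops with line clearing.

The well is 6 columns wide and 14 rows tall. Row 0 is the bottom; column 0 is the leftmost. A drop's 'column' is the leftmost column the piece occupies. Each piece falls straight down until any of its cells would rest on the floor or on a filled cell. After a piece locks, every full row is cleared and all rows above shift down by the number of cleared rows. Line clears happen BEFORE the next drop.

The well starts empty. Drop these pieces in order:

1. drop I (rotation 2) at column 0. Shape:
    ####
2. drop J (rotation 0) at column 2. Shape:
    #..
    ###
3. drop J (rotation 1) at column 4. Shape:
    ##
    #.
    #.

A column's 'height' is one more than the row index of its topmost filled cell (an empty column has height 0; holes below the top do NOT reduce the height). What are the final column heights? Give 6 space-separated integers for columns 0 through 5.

Answer: 1 1 3 2 5 5

Derivation:
Drop 1: I rot2 at col 0 lands with bottom-row=0; cleared 0 line(s) (total 0); column heights now [1 1 1 1 0 0], max=1
Drop 2: J rot0 at col 2 lands with bottom-row=1; cleared 0 line(s) (total 0); column heights now [1 1 3 2 2 0], max=3
Drop 3: J rot1 at col 4 lands with bottom-row=2; cleared 0 line(s) (total 0); column heights now [1 1 3 2 5 5], max=5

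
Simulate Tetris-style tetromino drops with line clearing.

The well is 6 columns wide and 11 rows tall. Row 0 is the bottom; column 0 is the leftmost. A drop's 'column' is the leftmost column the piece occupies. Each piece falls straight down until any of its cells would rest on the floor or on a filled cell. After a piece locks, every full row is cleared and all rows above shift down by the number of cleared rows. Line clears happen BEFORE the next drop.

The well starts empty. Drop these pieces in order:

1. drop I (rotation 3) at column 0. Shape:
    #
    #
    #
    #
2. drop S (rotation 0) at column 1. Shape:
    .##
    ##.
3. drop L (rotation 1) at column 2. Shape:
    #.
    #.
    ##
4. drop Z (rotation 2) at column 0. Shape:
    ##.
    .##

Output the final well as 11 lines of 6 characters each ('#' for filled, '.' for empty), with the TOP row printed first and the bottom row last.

Answer: ......
......
......
......
##....
.##...
..#...
#.#...
#.##..
#.##..
###...

Derivation:
Drop 1: I rot3 at col 0 lands with bottom-row=0; cleared 0 line(s) (total 0); column heights now [4 0 0 0 0 0], max=4
Drop 2: S rot0 at col 1 lands with bottom-row=0; cleared 0 line(s) (total 0); column heights now [4 1 2 2 0 0], max=4
Drop 3: L rot1 at col 2 lands with bottom-row=2; cleared 0 line(s) (total 0); column heights now [4 1 5 3 0 0], max=5
Drop 4: Z rot2 at col 0 lands with bottom-row=5; cleared 0 line(s) (total 0); column heights now [7 7 6 3 0 0], max=7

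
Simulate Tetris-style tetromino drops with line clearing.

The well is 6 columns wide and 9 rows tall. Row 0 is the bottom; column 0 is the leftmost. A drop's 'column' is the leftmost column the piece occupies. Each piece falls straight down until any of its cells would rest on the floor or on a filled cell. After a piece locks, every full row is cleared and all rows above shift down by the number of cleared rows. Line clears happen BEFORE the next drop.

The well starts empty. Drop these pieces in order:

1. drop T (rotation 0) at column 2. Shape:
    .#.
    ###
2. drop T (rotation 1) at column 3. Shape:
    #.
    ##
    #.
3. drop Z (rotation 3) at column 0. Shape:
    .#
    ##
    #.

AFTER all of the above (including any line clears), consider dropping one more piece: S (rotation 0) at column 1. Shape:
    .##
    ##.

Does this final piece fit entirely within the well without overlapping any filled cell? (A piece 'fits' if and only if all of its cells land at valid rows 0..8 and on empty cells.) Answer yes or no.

Answer: yes

Derivation:
Drop 1: T rot0 at col 2 lands with bottom-row=0; cleared 0 line(s) (total 0); column heights now [0 0 1 2 1 0], max=2
Drop 2: T rot1 at col 3 lands with bottom-row=2; cleared 0 line(s) (total 0); column heights now [0 0 1 5 4 0], max=5
Drop 3: Z rot3 at col 0 lands with bottom-row=0; cleared 0 line(s) (total 0); column heights now [2 3 1 5 4 0], max=5
Test piece S rot0 at col 1 (width 3): heights before test = [2 3 1 5 4 0]; fits = True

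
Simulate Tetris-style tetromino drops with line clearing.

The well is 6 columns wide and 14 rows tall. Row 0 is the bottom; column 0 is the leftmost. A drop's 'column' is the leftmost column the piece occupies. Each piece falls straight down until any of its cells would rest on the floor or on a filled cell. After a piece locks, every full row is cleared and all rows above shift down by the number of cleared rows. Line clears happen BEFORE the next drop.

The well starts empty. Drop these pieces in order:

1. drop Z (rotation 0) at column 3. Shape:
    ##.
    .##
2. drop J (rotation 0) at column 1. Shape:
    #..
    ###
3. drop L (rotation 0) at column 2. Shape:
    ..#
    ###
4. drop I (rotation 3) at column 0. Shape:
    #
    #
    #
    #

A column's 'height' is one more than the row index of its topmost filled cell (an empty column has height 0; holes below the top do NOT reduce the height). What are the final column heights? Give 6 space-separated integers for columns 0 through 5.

Drop 1: Z rot0 at col 3 lands with bottom-row=0; cleared 0 line(s) (total 0); column heights now [0 0 0 2 2 1], max=2
Drop 2: J rot0 at col 1 lands with bottom-row=2; cleared 0 line(s) (total 0); column heights now [0 4 3 3 2 1], max=4
Drop 3: L rot0 at col 2 lands with bottom-row=3; cleared 0 line(s) (total 0); column heights now [0 4 4 4 5 1], max=5
Drop 4: I rot3 at col 0 lands with bottom-row=0; cleared 0 line(s) (total 0); column heights now [4 4 4 4 5 1], max=5

Answer: 4 4 4 4 5 1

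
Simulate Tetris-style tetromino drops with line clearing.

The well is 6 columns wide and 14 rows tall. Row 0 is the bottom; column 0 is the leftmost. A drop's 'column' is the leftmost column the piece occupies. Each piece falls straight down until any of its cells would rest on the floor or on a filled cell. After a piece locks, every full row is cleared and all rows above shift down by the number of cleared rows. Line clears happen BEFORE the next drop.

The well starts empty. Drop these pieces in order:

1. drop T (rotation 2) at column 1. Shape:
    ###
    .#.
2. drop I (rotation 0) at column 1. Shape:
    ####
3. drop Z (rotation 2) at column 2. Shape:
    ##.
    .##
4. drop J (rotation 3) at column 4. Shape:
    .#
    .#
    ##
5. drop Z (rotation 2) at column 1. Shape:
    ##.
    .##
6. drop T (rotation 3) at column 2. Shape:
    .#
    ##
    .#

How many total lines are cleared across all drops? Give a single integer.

Answer: 0

Derivation:
Drop 1: T rot2 at col 1 lands with bottom-row=0; cleared 0 line(s) (total 0); column heights now [0 2 2 2 0 0], max=2
Drop 2: I rot0 at col 1 lands with bottom-row=2; cleared 0 line(s) (total 0); column heights now [0 3 3 3 3 0], max=3
Drop 3: Z rot2 at col 2 lands with bottom-row=3; cleared 0 line(s) (total 0); column heights now [0 3 5 5 4 0], max=5
Drop 4: J rot3 at col 4 lands with bottom-row=4; cleared 0 line(s) (total 0); column heights now [0 3 5 5 5 7], max=7
Drop 5: Z rot2 at col 1 lands with bottom-row=5; cleared 0 line(s) (total 0); column heights now [0 7 7 6 5 7], max=7
Drop 6: T rot3 at col 2 lands with bottom-row=6; cleared 0 line(s) (total 0); column heights now [0 7 8 9 5 7], max=9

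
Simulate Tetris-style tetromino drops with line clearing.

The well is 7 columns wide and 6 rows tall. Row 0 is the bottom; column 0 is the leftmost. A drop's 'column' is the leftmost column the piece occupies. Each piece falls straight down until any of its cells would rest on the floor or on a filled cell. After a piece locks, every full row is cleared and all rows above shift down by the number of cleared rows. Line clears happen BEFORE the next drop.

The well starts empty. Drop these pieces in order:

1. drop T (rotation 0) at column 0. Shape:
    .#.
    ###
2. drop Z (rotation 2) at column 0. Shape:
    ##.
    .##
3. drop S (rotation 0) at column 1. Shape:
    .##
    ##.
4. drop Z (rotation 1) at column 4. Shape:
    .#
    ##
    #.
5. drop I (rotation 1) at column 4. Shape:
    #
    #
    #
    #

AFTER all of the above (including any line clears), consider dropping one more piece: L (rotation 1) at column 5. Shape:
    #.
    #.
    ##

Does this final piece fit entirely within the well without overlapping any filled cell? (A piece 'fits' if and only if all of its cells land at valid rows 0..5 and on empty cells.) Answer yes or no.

Drop 1: T rot0 at col 0 lands with bottom-row=0; cleared 0 line(s) (total 0); column heights now [1 2 1 0 0 0 0], max=2
Drop 2: Z rot2 at col 0 lands with bottom-row=2; cleared 0 line(s) (total 0); column heights now [4 4 3 0 0 0 0], max=4
Drop 3: S rot0 at col 1 lands with bottom-row=4; cleared 0 line(s) (total 0); column heights now [4 5 6 6 0 0 0], max=6
Drop 4: Z rot1 at col 4 lands with bottom-row=0; cleared 0 line(s) (total 0); column heights now [4 5 6 6 2 3 0], max=6
Drop 5: I rot1 at col 4 lands with bottom-row=2; cleared 0 line(s) (total 0); column heights now [4 5 6 6 6 3 0], max=6
Test piece L rot1 at col 5 (width 2): heights before test = [4 5 6 6 6 3 0]; fits = True

Answer: yes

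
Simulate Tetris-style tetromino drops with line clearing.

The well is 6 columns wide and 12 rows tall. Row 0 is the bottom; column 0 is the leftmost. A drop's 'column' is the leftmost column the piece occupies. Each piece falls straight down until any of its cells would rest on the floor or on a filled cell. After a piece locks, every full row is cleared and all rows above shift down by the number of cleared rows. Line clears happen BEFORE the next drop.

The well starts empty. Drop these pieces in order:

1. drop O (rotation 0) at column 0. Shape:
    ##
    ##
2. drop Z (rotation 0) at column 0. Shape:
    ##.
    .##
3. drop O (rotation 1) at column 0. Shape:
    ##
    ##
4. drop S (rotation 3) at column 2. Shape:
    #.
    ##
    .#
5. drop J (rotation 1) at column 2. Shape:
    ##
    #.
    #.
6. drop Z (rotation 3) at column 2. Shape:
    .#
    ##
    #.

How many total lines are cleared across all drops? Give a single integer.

Answer: 0

Derivation:
Drop 1: O rot0 at col 0 lands with bottom-row=0; cleared 0 line(s) (total 0); column heights now [2 2 0 0 0 0], max=2
Drop 2: Z rot0 at col 0 lands with bottom-row=2; cleared 0 line(s) (total 0); column heights now [4 4 3 0 0 0], max=4
Drop 3: O rot1 at col 0 lands with bottom-row=4; cleared 0 line(s) (total 0); column heights now [6 6 3 0 0 0], max=6
Drop 4: S rot3 at col 2 lands with bottom-row=2; cleared 0 line(s) (total 0); column heights now [6 6 5 4 0 0], max=6
Drop 5: J rot1 at col 2 lands with bottom-row=5; cleared 0 line(s) (total 0); column heights now [6 6 8 8 0 0], max=8
Drop 6: Z rot3 at col 2 lands with bottom-row=8; cleared 0 line(s) (total 0); column heights now [6 6 10 11 0 0], max=11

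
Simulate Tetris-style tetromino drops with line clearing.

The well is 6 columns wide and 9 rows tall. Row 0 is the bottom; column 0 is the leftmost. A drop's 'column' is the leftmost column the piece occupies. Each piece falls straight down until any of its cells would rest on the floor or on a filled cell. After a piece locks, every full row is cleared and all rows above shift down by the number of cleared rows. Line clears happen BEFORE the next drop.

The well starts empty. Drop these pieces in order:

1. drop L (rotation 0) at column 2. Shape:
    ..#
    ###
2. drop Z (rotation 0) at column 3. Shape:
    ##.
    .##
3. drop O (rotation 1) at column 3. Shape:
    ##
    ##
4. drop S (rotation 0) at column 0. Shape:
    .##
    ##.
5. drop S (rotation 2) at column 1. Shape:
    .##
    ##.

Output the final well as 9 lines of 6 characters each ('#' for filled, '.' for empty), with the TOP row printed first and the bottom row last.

Drop 1: L rot0 at col 2 lands with bottom-row=0; cleared 0 line(s) (total 0); column heights now [0 0 1 1 2 0], max=2
Drop 2: Z rot0 at col 3 lands with bottom-row=2; cleared 0 line(s) (total 0); column heights now [0 0 1 4 4 3], max=4
Drop 3: O rot1 at col 3 lands with bottom-row=4; cleared 0 line(s) (total 0); column heights now [0 0 1 6 6 3], max=6
Drop 4: S rot0 at col 0 lands with bottom-row=0; cleared 0 line(s) (total 0); column heights now [1 2 2 6 6 3], max=6
Drop 5: S rot2 at col 1 lands with bottom-row=5; cleared 0 line(s) (total 0); column heights now [1 6 7 7 6 3], max=7

Answer: ......
......
..##..
.####.
...##.
...##.
....##
.##.#.
#####.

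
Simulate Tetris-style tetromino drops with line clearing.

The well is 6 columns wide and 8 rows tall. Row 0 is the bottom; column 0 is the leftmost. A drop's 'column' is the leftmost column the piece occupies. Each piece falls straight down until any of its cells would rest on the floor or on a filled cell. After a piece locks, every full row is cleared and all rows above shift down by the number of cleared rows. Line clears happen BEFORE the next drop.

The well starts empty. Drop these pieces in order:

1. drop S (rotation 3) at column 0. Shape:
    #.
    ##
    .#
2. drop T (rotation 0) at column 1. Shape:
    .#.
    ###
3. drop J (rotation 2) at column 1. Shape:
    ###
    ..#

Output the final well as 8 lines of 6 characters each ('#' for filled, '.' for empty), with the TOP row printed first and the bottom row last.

Drop 1: S rot3 at col 0 lands with bottom-row=0; cleared 0 line(s) (total 0); column heights now [3 2 0 0 0 0], max=3
Drop 2: T rot0 at col 1 lands with bottom-row=2; cleared 0 line(s) (total 0); column heights now [3 3 4 3 0 0], max=4
Drop 3: J rot2 at col 1 lands with bottom-row=3; cleared 0 line(s) (total 0); column heights now [3 5 5 5 0 0], max=5

Answer: ......
......
......
.###..
..##..
####..
##....
.#....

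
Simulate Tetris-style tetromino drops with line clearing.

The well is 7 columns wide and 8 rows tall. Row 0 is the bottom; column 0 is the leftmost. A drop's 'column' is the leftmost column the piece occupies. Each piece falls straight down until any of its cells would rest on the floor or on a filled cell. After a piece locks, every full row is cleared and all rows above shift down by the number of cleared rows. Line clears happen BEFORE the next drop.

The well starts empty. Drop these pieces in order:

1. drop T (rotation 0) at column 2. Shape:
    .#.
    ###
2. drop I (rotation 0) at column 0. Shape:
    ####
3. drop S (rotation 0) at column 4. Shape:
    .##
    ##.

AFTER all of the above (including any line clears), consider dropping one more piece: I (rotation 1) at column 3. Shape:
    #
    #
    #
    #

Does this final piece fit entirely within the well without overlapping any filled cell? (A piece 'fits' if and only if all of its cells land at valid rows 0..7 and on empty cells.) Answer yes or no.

Drop 1: T rot0 at col 2 lands with bottom-row=0; cleared 0 line(s) (total 0); column heights now [0 0 1 2 1 0 0], max=2
Drop 2: I rot0 at col 0 lands with bottom-row=2; cleared 0 line(s) (total 0); column heights now [3 3 3 3 1 0 0], max=3
Drop 3: S rot0 at col 4 lands with bottom-row=1; cleared 0 line(s) (total 0); column heights now [3 3 3 3 2 3 3], max=3
Test piece I rot1 at col 3 (width 1): heights before test = [3 3 3 3 2 3 3]; fits = True

Answer: yes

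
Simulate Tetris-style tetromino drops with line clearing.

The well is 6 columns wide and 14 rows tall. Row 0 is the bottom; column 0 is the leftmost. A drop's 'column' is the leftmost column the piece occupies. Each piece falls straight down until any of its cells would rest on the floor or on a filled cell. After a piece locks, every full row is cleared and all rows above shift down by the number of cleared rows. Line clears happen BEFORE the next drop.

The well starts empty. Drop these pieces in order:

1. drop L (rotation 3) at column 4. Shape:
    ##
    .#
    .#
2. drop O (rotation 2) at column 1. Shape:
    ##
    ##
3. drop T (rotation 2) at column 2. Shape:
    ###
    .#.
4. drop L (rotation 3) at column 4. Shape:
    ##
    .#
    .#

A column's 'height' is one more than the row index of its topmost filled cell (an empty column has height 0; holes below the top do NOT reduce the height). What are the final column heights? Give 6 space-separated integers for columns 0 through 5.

Answer: 0 2 4 4 6 6

Derivation:
Drop 1: L rot3 at col 4 lands with bottom-row=0; cleared 0 line(s) (total 0); column heights now [0 0 0 0 3 3], max=3
Drop 2: O rot2 at col 1 lands with bottom-row=0; cleared 0 line(s) (total 0); column heights now [0 2 2 0 3 3], max=3
Drop 3: T rot2 at col 2 lands with bottom-row=2; cleared 0 line(s) (total 0); column heights now [0 2 4 4 4 3], max=4
Drop 4: L rot3 at col 4 lands with bottom-row=3; cleared 0 line(s) (total 0); column heights now [0 2 4 4 6 6], max=6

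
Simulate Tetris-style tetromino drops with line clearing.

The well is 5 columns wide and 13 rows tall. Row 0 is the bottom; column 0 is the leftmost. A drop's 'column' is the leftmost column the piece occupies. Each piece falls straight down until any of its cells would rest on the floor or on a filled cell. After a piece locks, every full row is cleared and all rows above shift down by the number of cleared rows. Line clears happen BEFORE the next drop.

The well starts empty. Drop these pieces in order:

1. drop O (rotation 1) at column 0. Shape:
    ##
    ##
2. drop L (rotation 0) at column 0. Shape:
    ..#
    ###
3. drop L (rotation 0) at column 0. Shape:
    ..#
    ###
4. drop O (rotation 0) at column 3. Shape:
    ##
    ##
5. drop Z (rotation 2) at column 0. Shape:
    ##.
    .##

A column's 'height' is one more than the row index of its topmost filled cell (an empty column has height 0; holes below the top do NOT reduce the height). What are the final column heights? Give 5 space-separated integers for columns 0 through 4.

Drop 1: O rot1 at col 0 lands with bottom-row=0; cleared 0 line(s) (total 0); column heights now [2 2 0 0 0], max=2
Drop 2: L rot0 at col 0 lands with bottom-row=2; cleared 0 line(s) (total 0); column heights now [3 3 4 0 0], max=4
Drop 3: L rot0 at col 0 lands with bottom-row=4; cleared 0 line(s) (total 0); column heights now [5 5 6 0 0], max=6
Drop 4: O rot0 at col 3 lands with bottom-row=0; cleared 0 line(s) (total 0); column heights now [5 5 6 2 2], max=6
Drop 5: Z rot2 at col 0 lands with bottom-row=6; cleared 0 line(s) (total 0); column heights now [8 8 7 2 2], max=8

Answer: 8 8 7 2 2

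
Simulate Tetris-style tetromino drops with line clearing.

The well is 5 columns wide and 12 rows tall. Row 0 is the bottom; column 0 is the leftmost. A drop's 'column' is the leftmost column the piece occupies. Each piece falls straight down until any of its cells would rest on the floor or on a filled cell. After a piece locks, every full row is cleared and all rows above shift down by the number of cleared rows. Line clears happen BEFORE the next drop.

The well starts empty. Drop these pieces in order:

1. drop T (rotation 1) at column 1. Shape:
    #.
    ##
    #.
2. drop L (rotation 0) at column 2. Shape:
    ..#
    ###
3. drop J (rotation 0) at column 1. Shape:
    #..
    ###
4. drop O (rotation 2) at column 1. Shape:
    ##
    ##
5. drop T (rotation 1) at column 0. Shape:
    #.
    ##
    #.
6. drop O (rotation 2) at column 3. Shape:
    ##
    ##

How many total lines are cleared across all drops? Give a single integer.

Answer: 0

Derivation:
Drop 1: T rot1 at col 1 lands with bottom-row=0; cleared 0 line(s) (total 0); column heights now [0 3 2 0 0], max=3
Drop 2: L rot0 at col 2 lands with bottom-row=2; cleared 0 line(s) (total 0); column heights now [0 3 3 3 4], max=4
Drop 3: J rot0 at col 1 lands with bottom-row=3; cleared 0 line(s) (total 0); column heights now [0 5 4 4 4], max=5
Drop 4: O rot2 at col 1 lands with bottom-row=5; cleared 0 line(s) (total 0); column heights now [0 7 7 4 4], max=7
Drop 5: T rot1 at col 0 lands with bottom-row=6; cleared 0 line(s) (total 0); column heights now [9 8 7 4 4], max=9
Drop 6: O rot2 at col 3 lands with bottom-row=4; cleared 0 line(s) (total 0); column heights now [9 8 7 6 6], max=9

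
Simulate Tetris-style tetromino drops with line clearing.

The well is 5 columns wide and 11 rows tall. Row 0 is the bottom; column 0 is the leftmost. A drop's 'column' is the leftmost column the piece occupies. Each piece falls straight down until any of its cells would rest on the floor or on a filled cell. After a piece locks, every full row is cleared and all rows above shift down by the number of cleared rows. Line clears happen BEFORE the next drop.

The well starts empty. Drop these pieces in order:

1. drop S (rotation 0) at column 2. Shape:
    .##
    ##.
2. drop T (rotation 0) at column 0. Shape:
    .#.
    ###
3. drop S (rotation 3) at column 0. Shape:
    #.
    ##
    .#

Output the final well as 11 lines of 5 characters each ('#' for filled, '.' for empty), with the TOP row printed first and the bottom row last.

Drop 1: S rot0 at col 2 lands with bottom-row=0; cleared 0 line(s) (total 0); column heights now [0 0 1 2 2], max=2
Drop 2: T rot0 at col 0 lands with bottom-row=1; cleared 1 line(s) (total 1); column heights now [0 2 1 1 0], max=2
Drop 3: S rot3 at col 0 lands with bottom-row=2; cleared 0 line(s) (total 1); column heights now [5 4 1 1 0], max=5

Answer: .....
.....
.....
.....
.....
.....
#....
##...
.#...
.#...
..##.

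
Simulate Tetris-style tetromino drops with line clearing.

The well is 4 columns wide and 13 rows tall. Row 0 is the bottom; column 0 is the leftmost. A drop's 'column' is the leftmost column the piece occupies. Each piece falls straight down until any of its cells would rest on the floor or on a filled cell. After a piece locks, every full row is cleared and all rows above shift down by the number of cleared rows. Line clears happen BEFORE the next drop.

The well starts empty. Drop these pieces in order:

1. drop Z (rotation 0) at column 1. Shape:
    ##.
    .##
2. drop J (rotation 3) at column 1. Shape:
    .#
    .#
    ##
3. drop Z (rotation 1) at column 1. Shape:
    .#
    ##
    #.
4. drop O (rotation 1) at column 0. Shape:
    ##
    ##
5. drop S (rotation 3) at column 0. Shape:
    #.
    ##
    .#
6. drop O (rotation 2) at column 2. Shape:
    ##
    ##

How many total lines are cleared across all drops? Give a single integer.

Drop 1: Z rot0 at col 1 lands with bottom-row=0; cleared 0 line(s) (total 0); column heights now [0 2 2 1], max=2
Drop 2: J rot3 at col 1 lands with bottom-row=2; cleared 0 line(s) (total 0); column heights now [0 3 5 1], max=5
Drop 3: Z rot1 at col 1 lands with bottom-row=4; cleared 0 line(s) (total 0); column heights now [0 6 7 1], max=7
Drop 4: O rot1 at col 0 lands with bottom-row=6; cleared 0 line(s) (total 0); column heights now [8 8 7 1], max=8
Drop 5: S rot3 at col 0 lands with bottom-row=8; cleared 0 line(s) (total 0); column heights now [11 10 7 1], max=11
Drop 6: O rot2 at col 2 lands with bottom-row=7; cleared 1 line(s) (total 1); column heights now [10 9 8 8], max=10

Answer: 1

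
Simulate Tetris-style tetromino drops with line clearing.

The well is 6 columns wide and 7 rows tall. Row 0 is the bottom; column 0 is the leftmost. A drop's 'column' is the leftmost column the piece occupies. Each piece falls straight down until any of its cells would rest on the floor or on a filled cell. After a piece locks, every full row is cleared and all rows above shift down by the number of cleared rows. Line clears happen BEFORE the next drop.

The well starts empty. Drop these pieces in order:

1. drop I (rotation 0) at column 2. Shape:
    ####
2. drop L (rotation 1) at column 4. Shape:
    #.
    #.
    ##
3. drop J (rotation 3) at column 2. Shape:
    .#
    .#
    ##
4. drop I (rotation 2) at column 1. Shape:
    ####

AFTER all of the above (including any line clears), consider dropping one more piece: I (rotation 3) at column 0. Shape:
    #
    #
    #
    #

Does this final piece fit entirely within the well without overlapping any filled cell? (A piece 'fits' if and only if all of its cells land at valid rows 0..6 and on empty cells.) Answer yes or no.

Answer: yes

Derivation:
Drop 1: I rot0 at col 2 lands with bottom-row=0; cleared 0 line(s) (total 0); column heights now [0 0 1 1 1 1], max=1
Drop 2: L rot1 at col 4 lands with bottom-row=1; cleared 0 line(s) (total 0); column heights now [0 0 1 1 4 2], max=4
Drop 3: J rot3 at col 2 lands with bottom-row=1; cleared 0 line(s) (total 0); column heights now [0 0 2 4 4 2], max=4
Drop 4: I rot2 at col 1 lands with bottom-row=4; cleared 0 line(s) (total 0); column heights now [0 5 5 5 5 2], max=5
Test piece I rot3 at col 0 (width 1): heights before test = [0 5 5 5 5 2]; fits = True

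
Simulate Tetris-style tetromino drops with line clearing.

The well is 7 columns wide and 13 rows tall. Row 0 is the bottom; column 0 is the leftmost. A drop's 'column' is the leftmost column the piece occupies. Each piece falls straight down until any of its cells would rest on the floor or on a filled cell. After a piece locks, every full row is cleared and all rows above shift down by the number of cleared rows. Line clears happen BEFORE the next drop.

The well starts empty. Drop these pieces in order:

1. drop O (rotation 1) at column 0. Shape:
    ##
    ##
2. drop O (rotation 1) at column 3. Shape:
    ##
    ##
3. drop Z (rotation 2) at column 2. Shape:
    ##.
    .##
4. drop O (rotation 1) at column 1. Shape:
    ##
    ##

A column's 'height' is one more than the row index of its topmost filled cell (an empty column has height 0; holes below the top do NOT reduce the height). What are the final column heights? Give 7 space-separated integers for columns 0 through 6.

Drop 1: O rot1 at col 0 lands with bottom-row=0; cleared 0 line(s) (total 0); column heights now [2 2 0 0 0 0 0], max=2
Drop 2: O rot1 at col 3 lands with bottom-row=0; cleared 0 line(s) (total 0); column heights now [2 2 0 2 2 0 0], max=2
Drop 3: Z rot2 at col 2 lands with bottom-row=2; cleared 0 line(s) (total 0); column heights now [2 2 4 4 3 0 0], max=4
Drop 4: O rot1 at col 1 lands with bottom-row=4; cleared 0 line(s) (total 0); column heights now [2 6 6 4 3 0 0], max=6

Answer: 2 6 6 4 3 0 0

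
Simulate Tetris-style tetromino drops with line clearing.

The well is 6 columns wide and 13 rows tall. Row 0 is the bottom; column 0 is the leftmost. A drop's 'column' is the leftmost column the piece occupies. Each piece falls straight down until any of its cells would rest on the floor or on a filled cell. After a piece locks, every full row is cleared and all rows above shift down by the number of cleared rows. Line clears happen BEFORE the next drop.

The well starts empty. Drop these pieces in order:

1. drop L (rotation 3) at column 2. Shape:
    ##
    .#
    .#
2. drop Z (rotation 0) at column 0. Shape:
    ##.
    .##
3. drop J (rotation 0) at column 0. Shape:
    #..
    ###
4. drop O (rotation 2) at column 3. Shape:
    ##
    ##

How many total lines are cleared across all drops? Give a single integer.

Drop 1: L rot3 at col 2 lands with bottom-row=0; cleared 0 line(s) (total 0); column heights now [0 0 3 3 0 0], max=3
Drop 2: Z rot0 at col 0 lands with bottom-row=3; cleared 0 line(s) (total 0); column heights now [5 5 4 3 0 0], max=5
Drop 3: J rot0 at col 0 lands with bottom-row=5; cleared 0 line(s) (total 0); column heights now [7 6 6 3 0 0], max=7
Drop 4: O rot2 at col 3 lands with bottom-row=3; cleared 0 line(s) (total 0); column heights now [7 6 6 5 5 0], max=7

Answer: 0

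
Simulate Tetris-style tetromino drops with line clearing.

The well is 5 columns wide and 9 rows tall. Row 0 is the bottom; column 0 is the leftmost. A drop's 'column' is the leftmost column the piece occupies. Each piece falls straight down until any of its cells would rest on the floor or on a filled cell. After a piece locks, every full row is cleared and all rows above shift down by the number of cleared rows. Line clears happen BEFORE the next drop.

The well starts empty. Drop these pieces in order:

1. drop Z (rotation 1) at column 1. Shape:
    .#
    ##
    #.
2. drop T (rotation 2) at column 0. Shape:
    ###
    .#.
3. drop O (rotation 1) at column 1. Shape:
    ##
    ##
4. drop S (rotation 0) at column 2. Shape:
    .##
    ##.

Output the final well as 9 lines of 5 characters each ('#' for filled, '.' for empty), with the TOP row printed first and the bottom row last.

Answer: .....
...##
..##.
.##..
.##..
###..
.##..
.##..
.#...

Derivation:
Drop 1: Z rot1 at col 1 lands with bottom-row=0; cleared 0 line(s) (total 0); column heights now [0 2 3 0 0], max=3
Drop 2: T rot2 at col 0 lands with bottom-row=2; cleared 0 line(s) (total 0); column heights now [4 4 4 0 0], max=4
Drop 3: O rot1 at col 1 lands with bottom-row=4; cleared 0 line(s) (total 0); column heights now [4 6 6 0 0], max=6
Drop 4: S rot0 at col 2 lands with bottom-row=6; cleared 0 line(s) (total 0); column heights now [4 6 7 8 8], max=8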